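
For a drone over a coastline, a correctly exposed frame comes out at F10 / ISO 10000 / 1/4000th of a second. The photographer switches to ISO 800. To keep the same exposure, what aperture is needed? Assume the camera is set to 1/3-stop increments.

f/2.8

ISO: 10000 → 8000 → 6400 → 5000 → 4000 → 3200 → 2500 → 2000 → 1600 → 1250 → 1000 → 800 — 3 2/3 stops dropped (darker).
Need 3 2/3 stops brighter from the aperture: f/10 → f/9 → f/8 → f/7.1 → f/6.3 → f/5.6 → f/5 → f/4.5 → f/4 → f/3.5 → f/3.2 → f/2.8.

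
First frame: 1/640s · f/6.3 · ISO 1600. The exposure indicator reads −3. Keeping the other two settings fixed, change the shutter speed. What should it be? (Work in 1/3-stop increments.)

Underexposed by 3 stops → need 3 stops brighter.
Shutter speed: 1/640 → 1/500 → 1/400 → 1/320 → 1/250 → 1/200 → 1/160 → 1/125 → 1/100 → 1/80.

1/80s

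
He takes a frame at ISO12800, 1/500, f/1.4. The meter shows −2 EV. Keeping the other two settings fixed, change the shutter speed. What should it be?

Underexposed by 2 stops → need 2 stops brighter.
Shutter speed: 1/500 → 1/250 → 1/125.

1/125s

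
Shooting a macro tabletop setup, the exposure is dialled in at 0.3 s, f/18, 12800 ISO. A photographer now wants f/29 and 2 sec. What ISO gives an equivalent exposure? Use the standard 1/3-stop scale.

Aperture: f/18 → f/20 → f/22 → f/25 → f/29 — 1 1/3 stops narrower (darker).
Shutter speed: 0.3 → 0.4 → 0.5 → 0.6 → 0.8 → 1 → 1.3 → 1.6 → 2 — 2 2/3 stops slower (brighter).
Net change so far: 1 1/3 stops brighter. Offset with the ISO: 12800 → 10000 → 8000 → 6400 → 5000.

ISO 5000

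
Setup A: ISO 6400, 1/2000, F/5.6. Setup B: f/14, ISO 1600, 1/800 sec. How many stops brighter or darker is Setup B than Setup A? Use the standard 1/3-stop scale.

Aperture: f/5.6 → f/6.3 → f/7.1 → f/8 → f/9 → f/10 → f/11 → f/13 → f/14 — 2 2/3 stops smaller aperture (darker).
Shutter speed: 1/2000 → 1/1600 → 1/1250 → 1/1000 → 1/800 — 1 1/3 stops slower (brighter).
ISO: 6400 → 5000 → 4000 → 3200 → 2500 → 2000 → 1600 — 2 stops lower (darker).
Net: −2 2/3 +1 1/3 −2 = −3 1/3 stops.

3 1/3 stops darker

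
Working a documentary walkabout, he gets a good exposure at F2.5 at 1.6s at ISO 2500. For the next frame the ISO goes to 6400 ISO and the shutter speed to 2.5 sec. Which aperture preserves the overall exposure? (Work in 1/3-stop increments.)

f/5

ISO: 2500 → 3200 → 4000 → 5000 → 6400 — 1 1/3 stops raised (brighter).
Shutter speed: 1.6 → 2 → 2.5 — 2/3 stop longer (brighter).
Net change so far: 2 stops brighter. Offset with the aperture: f/2.5 → f/2.8 → f/3.2 → f/3.5 → f/4 → f/4.5 → f/5.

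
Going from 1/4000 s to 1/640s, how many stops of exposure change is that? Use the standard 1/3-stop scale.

2 2/3 stops

1/4000 → 1/3200 → 1/2500 → 1/2000 → 1/1600 → 1/1250 → 1/1000 → 1/800 → 1/640 — count the steps: 8 third-stops = 2 2/3 stops.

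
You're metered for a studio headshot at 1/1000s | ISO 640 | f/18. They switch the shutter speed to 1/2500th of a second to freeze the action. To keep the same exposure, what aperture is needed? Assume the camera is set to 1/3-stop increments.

f/11

Shutter speed: 1/1000 → 1/1250 → 1/1600 → 1/2000 → 1/2500 — 1 1/3 stops shorter (darker).
Need 1 1/3 stops brighter from the aperture: f/18 → f/16 → f/14 → f/13 → f/11.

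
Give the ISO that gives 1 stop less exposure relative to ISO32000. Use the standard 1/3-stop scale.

ISO 16000

ISO: 32000 → 25600 → 20000 → 16000 — 1 stop lower (darker).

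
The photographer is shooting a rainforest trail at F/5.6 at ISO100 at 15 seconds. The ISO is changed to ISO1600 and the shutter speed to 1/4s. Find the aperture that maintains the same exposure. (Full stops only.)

f/2.8

ISO: 100 → 200 → 400 → 800 → 1600 — 4 stops higher (brighter).
Shutter speed: 15 → 8 → 4 → 2 → 1 → 1/2 → 1/4 — 6 stops faster (darker).
Net change so far: 2 stops darker. Offset with the aperture: f/5.6 → f/4 → f/2.8.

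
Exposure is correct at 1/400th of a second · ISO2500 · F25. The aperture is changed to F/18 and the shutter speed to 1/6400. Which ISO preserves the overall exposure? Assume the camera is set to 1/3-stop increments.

ISO 20000

Aperture: f/25 → f/22 → f/20 → f/18 — 1 stop wider (brighter).
Shutter speed: 1/400 → 1/500 → 1/640 → 1/800 → 1/1000 → 1/1250 → 1/1600 → 1/2000 → 1/2500 → 1/3200 → 1/4000 → 1/5000 → 1/6400 — 4 stops faster (darker).
Net change so far: 3 stops darker. Offset with the ISO: 2500 → 3200 → 4000 → 5000 → 6400 → 8000 → 10000 → 12800 → 16000 → 20000.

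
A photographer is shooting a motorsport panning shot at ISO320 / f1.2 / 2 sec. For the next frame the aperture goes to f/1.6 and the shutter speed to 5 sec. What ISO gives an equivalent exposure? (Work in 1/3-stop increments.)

ISO 200

Aperture: f/1.2 → f/1.4 → f/1.6 — 2/3 stop narrower (darker).
Shutter speed: 2 → 2.5 → 3.2 → 4 → 5 — 1 1/3 stops longer (brighter).
Net change so far: 2/3 stop brighter. Offset with the ISO: 320 → 250 → 200.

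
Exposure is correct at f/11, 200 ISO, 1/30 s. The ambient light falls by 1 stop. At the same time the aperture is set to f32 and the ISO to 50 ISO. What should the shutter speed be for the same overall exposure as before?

Scene light: 1 stop darker.
Aperture: f/11 → f/16 → f/22 → f/32 — 3 stops smaller aperture (darker).
ISO: 200 → 100 → 50 — 2 stops lower (darker).
Net so far: 6 stops darker. Shutter speed: 1/30 → 1/15 → 1/8 → 1/4 → 1/2 → 1 → 2.

2 s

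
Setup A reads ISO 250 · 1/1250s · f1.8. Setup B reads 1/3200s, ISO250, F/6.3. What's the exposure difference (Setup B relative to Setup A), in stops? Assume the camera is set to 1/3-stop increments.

5 stops darker

Aperture: f/1.8 → f/2 → f/2.2 → f/2.5 → f/2.8 → f/3.2 → f/3.5 → f/4 → f/4.5 → f/5 → f/5.6 → f/6.3 — 3 2/3 stops narrower (darker).
Shutter speed: 1/1250 → 1/1600 → 1/2000 → 1/2500 → 1/3200 — 1 1/3 stops faster (darker).
ISO: unchanged.
Net: −3 2/3 −1 1/3 = −5 stops.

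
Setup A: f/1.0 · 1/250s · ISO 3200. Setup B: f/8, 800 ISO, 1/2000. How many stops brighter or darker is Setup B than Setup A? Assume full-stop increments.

11 stops darker

Aperture: f/1.0 → f/1.4 → f/2 → f/2.8 → f/4 → f/5.6 → f/8 — 6 stops smaller aperture (darker).
Shutter speed: 1/250 → 1/500 → 1/1000 → 1/2000 — 3 stops faster (darker).
ISO: 3200 → 1600 → 800 — 2 stops lower (darker).
Net: −6 −3 −2 = −11 stops.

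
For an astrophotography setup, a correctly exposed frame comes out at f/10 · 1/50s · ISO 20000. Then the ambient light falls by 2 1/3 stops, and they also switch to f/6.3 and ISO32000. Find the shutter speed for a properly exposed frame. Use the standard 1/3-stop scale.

Scene light: 2 1/3 stops darker.
Aperture: f/10 → f/9 → f/8 → f/7.1 → f/6.3 — 1 1/3 stops opened up (brighter).
ISO: 20000 → 25600 → 32000 — 2/3 stop raised (brighter).
Net so far: 1/3 stop darker. Shutter speed: 1/50 → 1/40.

1/40s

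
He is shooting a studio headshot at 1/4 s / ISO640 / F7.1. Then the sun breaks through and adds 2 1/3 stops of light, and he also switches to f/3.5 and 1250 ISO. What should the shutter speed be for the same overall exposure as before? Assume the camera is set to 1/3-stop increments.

1/160s

Scene light: 2 1/3 stops brighter.
Aperture: f/7.1 → f/6.3 → f/5.6 → f/5 → f/4.5 → f/4 → f/3.5 — 2 stops larger aperture (brighter).
ISO: 640 → 800 → 1000 → 1250 — 1 stop raised (brighter).
Net so far: 5 1/3 stops brighter. Shutter speed: 1/4 → 1/5 → 1/6 → 1/8 → 1/10 → 1/13 → 1/15 → 1/20 → 1/25 → 1/30 → 1/40 → 1/50 → 1/60 → 1/80 → 1/100 → 1/125 → 1/160.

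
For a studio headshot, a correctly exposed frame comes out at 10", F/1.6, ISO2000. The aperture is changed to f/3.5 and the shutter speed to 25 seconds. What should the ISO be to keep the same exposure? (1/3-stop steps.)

ISO 4000

Aperture: f/1.6 → f/1.8 → f/2 → f/2.2 → f/2.5 → f/2.8 → f/3.2 → f/3.5 — 2 1/3 stops smaller aperture (darker).
Shutter speed: 10 → 13 → 15 → 20 → 25 — 1 1/3 stops slower (brighter).
Net change so far: 1 stop darker. Offset with the ISO: 2000 → 2500 → 3200 → 4000.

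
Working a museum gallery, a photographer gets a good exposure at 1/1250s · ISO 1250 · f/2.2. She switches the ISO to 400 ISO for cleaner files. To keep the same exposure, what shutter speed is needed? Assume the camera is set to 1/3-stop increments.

1/400s

ISO: 1250 → 1000 → 800 → 640 → 500 → 400 — 1 2/3 stops dropped (darker).
Need 1 2/3 stops brighter from the shutter speed: 1/1250 → 1/1000 → 1/800 → 1/640 → 1/500 → 1/400.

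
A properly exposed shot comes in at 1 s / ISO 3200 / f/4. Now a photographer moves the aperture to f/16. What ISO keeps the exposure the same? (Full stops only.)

ISO 51200

Aperture: f/4 → f/5.6 → f/8 → f/11 → f/16 — 4 stops smaller aperture (darker).
Need 4 stops brighter from the ISO: 3200 → 6400 → 12800 → 25600 → 51200.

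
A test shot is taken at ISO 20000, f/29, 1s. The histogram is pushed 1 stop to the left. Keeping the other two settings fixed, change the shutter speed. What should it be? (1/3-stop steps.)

Underexposed by 1 stop → need 1 stop brighter.
Shutter speed: 1 → 1.3 → 1.6 → 2.

2 s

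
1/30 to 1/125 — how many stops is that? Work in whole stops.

1/30 → 1/60 → 1/125 — count the steps: 2 stops.

2 stops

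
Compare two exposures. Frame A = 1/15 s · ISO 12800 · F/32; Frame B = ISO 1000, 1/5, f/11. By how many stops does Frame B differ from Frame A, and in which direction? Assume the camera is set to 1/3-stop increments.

1 stop brighter

Aperture: f/32 → f/29 → f/25 → f/22 → f/20 → f/18 → f/16 → f/14 → f/13 → f/11 — 3 stops opened up (brighter).
Shutter speed: 1/15 → 1/13 → 1/10 → 1/8 → 1/6 → 1/5 — 1 2/3 stops slower (brighter).
ISO: 12800 → 10000 → 8000 → 6400 → 5000 → 4000 → 3200 → 2500 → 2000 → 1600 → 1250 → 1000 — 3 2/3 stops lower (darker).
Net: +3 +1 2/3 −3 2/3 = +1 stop.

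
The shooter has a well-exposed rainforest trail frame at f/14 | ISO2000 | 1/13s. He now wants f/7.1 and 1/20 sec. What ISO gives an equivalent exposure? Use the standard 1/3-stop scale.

Aperture: f/14 → f/13 → f/11 → f/10 → f/9 → f/8 → f/7.1 — 2 stops opened up (brighter).
Shutter speed: 1/13 → 1/15 → 1/20 — 2/3 stop shorter (darker).
Net change so far: 1 1/3 stops brighter. Offset with the ISO: 2000 → 1600 → 1250 → 1000 → 800.

ISO 800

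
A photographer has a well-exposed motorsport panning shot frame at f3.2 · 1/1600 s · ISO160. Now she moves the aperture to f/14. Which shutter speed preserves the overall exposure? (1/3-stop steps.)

1/80s

Aperture: f/3.2 → f/3.5 → f/4 → f/4.5 → f/5 → f/5.6 → f/6.3 → f/7.1 → f/8 → f/9 → f/10 → f/11 → f/13 → f/14 — 4 1/3 stops narrower (darker).
Need 4 1/3 stops brighter from the shutter speed: 1/1600 → 1/1250 → 1/1000 → 1/800 → 1/640 → 1/500 → 1/400 → 1/320 → 1/250 → 1/200 → 1/160 → 1/125 → 1/100 → 1/80.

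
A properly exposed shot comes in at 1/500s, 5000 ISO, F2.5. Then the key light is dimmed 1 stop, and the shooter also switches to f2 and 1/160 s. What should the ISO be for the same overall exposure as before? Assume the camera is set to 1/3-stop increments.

ISO 2000

Scene light: 1 stop darker.
Aperture: f/2.5 → f/2.2 → f/2 — 2/3 stop larger aperture (brighter).
Shutter speed: 1/500 → 1/400 → 1/320 → 1/250 → 1/200 → 1/160 — 1 2/3 stops longer (brighter).
Net so far: 1 1/3 stops brighter. ISO: 5000 → 4000 → 3200 → 2500 → 2000.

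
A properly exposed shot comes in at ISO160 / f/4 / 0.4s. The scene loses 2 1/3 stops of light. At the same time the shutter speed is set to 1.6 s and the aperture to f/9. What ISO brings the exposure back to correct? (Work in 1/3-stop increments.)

ISO 1000

Scene light: 2 1/3 stops darker.
Shutter speed: 0.4 → 0.5 → 0.6 → 0.8 → 1 → 1.3 → 1.6 — 2 stops longer (brighter).
Aperture: f/4 → f/4.5 → f/5 → f/5.6 → f/6.3 → f/7.1 → f/8 → f/9 — 2 1/3 stops narrower (darker).
Net so far: 2 2/3 stops darker. ISO: 160 → 200 → 250 → 320 → 400 → 500 → 640 → 800 → 1000.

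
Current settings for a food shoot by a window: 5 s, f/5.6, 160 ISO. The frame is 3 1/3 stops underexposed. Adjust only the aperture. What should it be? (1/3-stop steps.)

f/1.8

Underexposed by 3 1/3 stops → need 3 1/3 stops brighter.
Aperture: f/5.6 → f/5 → f/4.5 → f/4 → f/3.5 → f/3.2 → f/2.8 → f/2.5 → f/2.2 → f/2 → f/1.8.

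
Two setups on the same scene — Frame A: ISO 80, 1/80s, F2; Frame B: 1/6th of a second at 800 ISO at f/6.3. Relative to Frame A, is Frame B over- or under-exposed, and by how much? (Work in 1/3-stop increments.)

Aperture: f/2 → f/2.2 → f/2.5 → f/2.8 → f/3.2 → f/3.5 → f/4 → f/4.5 → f/5 → f/5.6 → f/6.3 — 3 1/3 stops narrower (darker).
Shutter speed: 1/80 → 1/60 → 1/50 → 1/40 → 1/30 → 1/25 → 1/20 → 1/15 → 1/13 → 1/10 → 1/8 → 1/6 — 3 2/3 stops longer (brighter).
ISO: 80 → 100 → 125 → 160 → 200 → 250 → 320 → 400 → 500 → 640 → 800 — 3 1/3 stops higher (brighter).
Net: −3 1/3 +3 2/3 +3 1/3 = +3 2/3 stops.

3 2/3 stops brighter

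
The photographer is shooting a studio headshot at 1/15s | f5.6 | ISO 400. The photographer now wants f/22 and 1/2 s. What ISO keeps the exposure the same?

Aperture: f/5.6 → f/8 → f/11 → f/16 → f/22 — 4 stops narrower (darker).
Shutter speed: 1/15 → 1/8 → 1/4 → 1/2 — 3 stops longer (brighter).
Net change so far: 1 stop darker. Offset with the ISO: 400 → 800.

ISO 800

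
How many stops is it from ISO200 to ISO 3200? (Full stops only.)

200 → 400 → 800 → 1600 → 3200 — count the steps: 4 stops.

4 stops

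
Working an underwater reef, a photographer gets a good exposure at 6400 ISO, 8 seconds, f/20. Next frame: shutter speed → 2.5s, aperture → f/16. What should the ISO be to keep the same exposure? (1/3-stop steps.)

ISO 12800

Shutter speed: 8 → 6 → 5 → 4 → 3.2 → 2.5 — 1 2/3 stops shorter (darker).
Aperture: f/20 → f/18 → f/16 — 2/3 stop larger aperture (brighter).
Net change so far: 1 stop darker. Offset with the ISO: 6400 → 8000 → 10000 → 12800.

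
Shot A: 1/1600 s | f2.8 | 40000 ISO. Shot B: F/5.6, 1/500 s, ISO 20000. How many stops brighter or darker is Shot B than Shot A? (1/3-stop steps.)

Aperture: f/2.8 → f/3.2 → f/3.5 → f/4 → f/4.5 → f/5 → f/5.6 — 2 stops stopped down (darker).
Shutter speed: 1/1600 → 1/1250 → 1/1000 → 1/800 → 1/640 → 1/500 — 1 2/3 stops longer (brighter).
ISO: 40000 → 32000 → 25600 → 20000 — 1 stop dropped (darker).
Net: −2 +1 2/3 −1 = −1 1/3 stops.

1 1/3 stops darker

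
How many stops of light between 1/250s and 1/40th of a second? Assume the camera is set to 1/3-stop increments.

1/250 → 1/200 → 1/160 → 1/125 → 1/100 → 1/80 → 1/60 → 1/50 → 1/40 — count the steps: 8 third-stops = 2 2/3 stops.

2 2/3 stops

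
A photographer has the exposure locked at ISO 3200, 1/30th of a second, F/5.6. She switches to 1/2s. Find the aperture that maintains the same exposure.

Shutter speed: 1/30 → 1/15 → 1/8 → 1/4 → 1/2 — 4 stops longer (brighter).
Need 4 stops darker from the aperture: f/5.6 → f/8 → f/11 → f/16 → f/22.

f/22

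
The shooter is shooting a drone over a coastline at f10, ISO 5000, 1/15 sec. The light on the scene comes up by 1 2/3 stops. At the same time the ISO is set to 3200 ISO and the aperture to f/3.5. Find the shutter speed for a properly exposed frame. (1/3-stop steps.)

1/250s

Scene light: 1 2/3 stops brighter.
ISO: 5000 → 4000 → 3200 — 2/3 stop lower (darker).
Aperture: f/10 → f/9 → f/8 → f/7.1 → f/6.3 → f/5.6 → f/5 → f/4.5 → f/4 → f/3.5 — 3 stops larger aperture (brighter).
Net so far: 4 stops brighter. Shutter speed: 1/15 → 1/20 → 1/25 → 1/30 → 1/40 → 1/50 → 1/60 → 1/80 → 1/100 → 1/125 → 1/160 → 1/200 → 1/250.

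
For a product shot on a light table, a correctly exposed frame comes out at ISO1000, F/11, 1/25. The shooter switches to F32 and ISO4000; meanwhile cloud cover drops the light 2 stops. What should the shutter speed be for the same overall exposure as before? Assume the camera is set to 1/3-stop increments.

0.3 s

Scene light: 2 stops darker.
Aperture: f/11 → f/13 → f/14 → f/16 → f/18 → f/20 → f/22 → f/25 → f/29 → f/32 — 3 stops narrower (darker).
ISO: 1000 → 1250 → 1600 → 2000 → 2500 → 3200 → 4000 — 2 stops higher (brighter).
Net so far: 3 stops darker. Shutter speed: 1/25 → 1/20 → 1/15 → 1/13 → 1/10 → 1/8 → 1/6 → 1/5 → 1/4 → 0.3.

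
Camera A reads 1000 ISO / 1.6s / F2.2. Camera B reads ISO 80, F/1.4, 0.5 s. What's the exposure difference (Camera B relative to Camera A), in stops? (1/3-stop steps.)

Aperture: f/2.2 → f/2 → f/1.8 → f/1.6 → f/1.4 — 1 1/3 stops opened up (brighter).
Shutter speed: 1.6 → 1.3 → 1 → 0.8 → 0.6 → 0.5 — 1 2/3 stops shorter (darker).
ISO: 1000 → 800 → 640 → 500 → 400 → 320 → 250 → 200 → 160 → 125 → 100 → 80 — 3 2/3 stops lower (darker).
Net: +1 1/3 −1 2/3 −3 2/3 = −4 stops.

4 stops darker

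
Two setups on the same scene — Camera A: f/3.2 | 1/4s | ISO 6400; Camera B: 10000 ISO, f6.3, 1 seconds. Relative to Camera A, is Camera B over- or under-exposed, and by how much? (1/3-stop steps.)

Aperture: f/3.2 → f/3.5 → f/4 → f/4.5 → f/5 → f/5.6 → f/6.3 — 2 stops smaller aperture (darker).
Shutter speed: 1/4 → 0.3 → 0.4 → 0.5 → 0.6 → 0.8 → 1 — 2 stops slower (brighter).
ISO: 6400 → 8000 → 10000 — 2/3 stop raised (brighter).
Net: −2 +2 +2/3 = +2/3 stops.

2/3 stop brighter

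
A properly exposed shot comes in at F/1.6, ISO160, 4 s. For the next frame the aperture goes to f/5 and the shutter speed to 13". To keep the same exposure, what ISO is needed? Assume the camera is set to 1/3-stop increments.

ISO 500

Aperture: f/1.6 → f/1.8 → f/2 → f/2.2 → f/2.5 → f/2.8 → f/3.2 → f/3.5 → f/4 → f/4.5 → f/5 — 3 1/3 stops smaller aperture (darker).
Shutter speed: 4 → 5 → 6 → 8 → 10 → 13 — 1 2/3 stops slower (brighter).
Net change so far: 1 2/3 stops darker. Offset with the ISO: 160 → 200 → 250 → 320 → 400 → 500.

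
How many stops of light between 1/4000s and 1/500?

3 stops

1/4000 → 1/2000 → 1/1000 → 1/500 — count the steps: 3 stops.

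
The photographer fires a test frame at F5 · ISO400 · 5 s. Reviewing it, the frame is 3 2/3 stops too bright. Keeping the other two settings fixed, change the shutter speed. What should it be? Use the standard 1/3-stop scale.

0.4 s

Overexposed by 3 2/3 stops → need 3 2/3 stops darker.
Shutter speed: 5 → 4 → 3.2 → 2.5 → 2 → 1.6 → 1.3 → 1 → 0.8 → 0.6 → 0.5 → 0.4.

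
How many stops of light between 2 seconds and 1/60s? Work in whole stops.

2 → 1 → 1/2 → 1/4 → 1/8 → 1/15 → 1/30 → 1/60 — count the steps: 7 stops.

7 stops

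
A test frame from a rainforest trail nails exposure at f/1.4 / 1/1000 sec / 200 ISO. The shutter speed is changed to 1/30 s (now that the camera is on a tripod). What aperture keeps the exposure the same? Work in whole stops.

Shutter speed: 1/1000 → 1/500 → 1/250 → 1/125 → 1/60 → 1/30 — 5 stops longer (brighter).
Need 5 stops darker from the aperture: f/1.4 → f/2 → f/2.8 → f/4 → f/5.6 → f/8.

f/8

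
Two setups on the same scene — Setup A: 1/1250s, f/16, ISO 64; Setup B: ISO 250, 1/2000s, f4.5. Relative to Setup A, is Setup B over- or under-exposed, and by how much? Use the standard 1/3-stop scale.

5 stops brighter

Aperture: f/16 → f/14 → f/13 → f/11 → f/10 → f/9 → f/8 → f/7.1 → f/6.3 → f/5.6 → f/5 → f/4.5 — 3 2/3 stops larger aperture (brighter).
Shutter speed: 1/1250 → 1/1600 → 1/2000 — 2/3 stop shorter (darker).
ISO: 64 → 80 → 100 → 125 → 160 → 200 → 250 — 2 stops higher (brighter).
Net: +3 2/3 −2/3 +2 = +5 stops.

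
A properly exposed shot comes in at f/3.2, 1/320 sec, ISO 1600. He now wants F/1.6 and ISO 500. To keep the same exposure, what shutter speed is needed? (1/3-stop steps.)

Aperture: f/3.2 → f/2.8 → f/2.5 → f/2.2 → f/2 → f/1.8 → f/1.6 — 2 stops opened up (brighter).
ISO: 1600 → 1250 → 1000 → 800 → 640 → 500 — 1 2/3 stops lower (darker).
Net change so far: 1/3 stop brighter. Offset with the shutter speed: 1/320 → 1/400.

1/400s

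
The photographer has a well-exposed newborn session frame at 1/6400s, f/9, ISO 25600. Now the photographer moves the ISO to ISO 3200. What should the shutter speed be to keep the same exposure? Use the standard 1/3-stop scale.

1/800s

ISO: 25600 → 20000 → 16000 → 12800 → 10000 → 8000 → 6400 → 5000 → 4000 → 3200 — 3 stops lower (darker).
Need 3 stops brighter from the shutter speed: 1/6400 → 1/5000 → 1/4000 → 1/3200 → 1/2500 → 1/2000 → 1/1600 → 1/1250 → 1/1000 → 1/800.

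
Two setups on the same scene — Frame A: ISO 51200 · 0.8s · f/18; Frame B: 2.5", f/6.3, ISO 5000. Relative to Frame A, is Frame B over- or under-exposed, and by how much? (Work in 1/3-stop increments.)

1 1/3 stops brighter

Aperture: f/18 → f/16 → f/14 → f/13 → f/11 → f/10 → f/9 → f/8 → f/7.1 → f/6.3 — 3 stops opened up (brighter).
Shutter speed: 0.8 → 1 → 1.3 → 1.6 → 2 → 2.5 — 1 2/3 stops slower (brighter).
ISO: 51200 → 40000 → 32000 → 25600 → 20000 → 16000 → 12800 → 10000 → 8000 → 6400 → 5000 — 3 1/3 stops lower (darker).
Net: +3 +1 2/3 −3 1/3 = +1 1/3 stops.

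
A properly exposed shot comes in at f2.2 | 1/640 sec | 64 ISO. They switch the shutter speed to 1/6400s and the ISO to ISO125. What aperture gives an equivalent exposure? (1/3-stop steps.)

Shutter speed: 1/640 → 1/800 → 1/1000 → 1/1250 → 1/1600 → 1/2000 → 1/2500 → 1/3200 → 1/4000 → 1/5000 → 1/6400 — 3 1/3 stops faster (darker).
ISO: 64 → 80 → 100 → 125 — 1 stop raised (brighter).
Net change so far: 2 1/3 stops darker. Offset with the aperture: f/2.2 → f/2 → f/1.8 → f/1.6 → f/1.4 → f/1.2 → f/1.1 → f/1.0.

f/1.0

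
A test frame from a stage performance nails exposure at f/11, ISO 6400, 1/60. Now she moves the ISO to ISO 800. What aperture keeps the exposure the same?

ISO: 6400 → 3200 → 1600 → 800 — 3 stops dropped (darker).
Need 3 stops brighter from the aperture: f/11 → f/8 → f/5.6 → f/4.

f/4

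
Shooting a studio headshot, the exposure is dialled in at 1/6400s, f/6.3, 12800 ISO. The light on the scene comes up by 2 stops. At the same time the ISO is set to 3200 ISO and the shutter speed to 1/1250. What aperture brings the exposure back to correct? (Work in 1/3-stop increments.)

f/14

Scene light: 2 stops brighter.
ISO: 12800 → 10000 → 8000 → 6400 → 5000 → 4000 → 3200 — 2 stops lower (darker).
Shutter speed: 1/6400 → 1/5000 → 1/4000 → 1/3200 → 1/2500 → 1/2000 → 1/1600 → 1/1250 — 2 1/3 stops slower (brighter).
Net so far: 2 1/3 stops brighter. Aperture: f/6.3 → f/7.1 → f/8 → f/9 → f/10 → f/11 → f/13 → f/14.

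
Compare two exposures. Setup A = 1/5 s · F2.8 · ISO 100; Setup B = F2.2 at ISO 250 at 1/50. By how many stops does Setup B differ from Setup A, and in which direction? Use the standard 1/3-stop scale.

Aperture: f/2.8 → f/2.5 → f/2.2 — 2/3 stop opened up (brighter).
Shutter speed: 1/5 → 1/6 → 1/8 → 1/10 → 1/13 → 1/15 → 1/20 → 1/25 → 1/30 → 1/40 → 1/50 — 3 1/3 stops shorter (darker).
ISO: 100 → 125 → 160 → 200 → 250 — 1 1/3 stops higher (brighter).
Net: +2/3 −3 1/3 +1 1/3 = −1 1/3 stops.

1 1/3 stops darker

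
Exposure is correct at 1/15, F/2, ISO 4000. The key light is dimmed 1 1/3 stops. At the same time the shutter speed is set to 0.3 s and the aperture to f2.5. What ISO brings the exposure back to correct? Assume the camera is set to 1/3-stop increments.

Scene light: 1 1/3 stops darker.
Shutter speed: 1/15 → 1/13 → 1/10 → 1/8 → 1/6 → 1/5 → 1/4 → 0.3 — 2 1/3 stops longer (brighter).
Aperture: f/2 → f/2.2 → f/2.5 — 2/3 stop narrower (darker).
Net so far: 1/3 stop brighter. ISO: 4000 → 3200.

ISO 3200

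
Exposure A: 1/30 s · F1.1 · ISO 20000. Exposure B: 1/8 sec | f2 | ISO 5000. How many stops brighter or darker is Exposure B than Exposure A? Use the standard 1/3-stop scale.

Aperture: f/1.1 → f/1.2 → f/1.4 → f/1.6 → f/1.8 → f/2 — 1 2/3 stops smaller aperture (darker).
Shutter speed: 1/30 → 1/25 → 1/20 → 1/15 → 1/13 → 1/10 → 1/8 — 2 stops longer (brighter).
ISO: 20000 → 16000 → 12800 → 10000 → 8000 → 6400 → 5000 — 2 stops lower (darker).
Net: −1 2/3 +2 −2 = −1 2/3 stops.

1 2/3 stops darker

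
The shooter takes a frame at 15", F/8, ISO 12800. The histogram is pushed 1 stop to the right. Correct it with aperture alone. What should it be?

Overexposed by 1 stop → need 1 stop darker.
Aperture: f/8 → f/11.

f/11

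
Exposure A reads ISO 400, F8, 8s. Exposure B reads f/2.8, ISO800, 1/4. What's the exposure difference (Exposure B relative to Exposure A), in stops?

Aperture: f/8 → f/5.6 → f/4 → f/2.8 — 3 stops opened up (brighter).
Shutter speed: 8 → 4 → 2 → 1 → 1/2 → 1/4 — 5 stops faster (darker).
ISO: 400 → 800 — 1 stop higher (brighter).
Net: +3 −5 +1 = −1 stop.

1 stop darker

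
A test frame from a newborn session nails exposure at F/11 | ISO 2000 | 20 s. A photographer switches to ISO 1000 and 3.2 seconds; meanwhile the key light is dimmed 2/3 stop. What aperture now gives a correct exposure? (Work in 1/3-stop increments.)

f/2.5

Scene light: 2/3 stop darker.
ISO: 2000 → 1600 → 1250 → 1000 — 1 stop dropped (darker).
Shutter speed: 20 → 15 → 13 → 10 → 8 → 6 → 5 → 4 → 3.2 — 2 2/3 stops shorter (darker).
Net so far: 4 1/3 stops darker. Aperture: f/11 → f/10 → f/9 → f/8 → f/7.1 → f/6.3 → f/5.6 → f/5 → f/4.5 → f/4 → f/3.5 → f/3.2 → f/2.8 → f/2.5.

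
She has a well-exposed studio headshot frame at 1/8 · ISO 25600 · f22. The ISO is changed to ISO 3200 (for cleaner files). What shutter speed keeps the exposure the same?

ISO: 25600 → 12800 → 6400 → 3200 — 3 stops dropped (darker).
Need 3 stops brighter from the shutter speed: 1/8 → 1/4 → 1/2 → 1.

1 s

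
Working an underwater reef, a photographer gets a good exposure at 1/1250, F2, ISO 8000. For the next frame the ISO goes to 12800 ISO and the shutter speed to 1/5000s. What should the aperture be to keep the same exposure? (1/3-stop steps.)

ISO: 8000 → 10000 → 12800 — 2/3 stop raised (brighter).
Shutter speed: 1/1250 → 1/1600 → 1/2000 → 1/2500 → 1/3200 → 1/4000 → 1/5000 — 2 stops shorter (darker).
Net change so far: 1 1/3 stops darker. Offset with the aperture: f/2 → f/1.8 → f/1.6 → f/1.4 → f/1.2.

f/1.2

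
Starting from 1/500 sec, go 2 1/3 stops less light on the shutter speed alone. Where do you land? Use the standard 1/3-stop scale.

1/2500s

Shutter speed: 1/500 → 1/640 → 1/800 → 1/1000 → 1/1250 → 1/1600 → 1/2000 → 1/2500 — 2 1/3 stops shorter (darker).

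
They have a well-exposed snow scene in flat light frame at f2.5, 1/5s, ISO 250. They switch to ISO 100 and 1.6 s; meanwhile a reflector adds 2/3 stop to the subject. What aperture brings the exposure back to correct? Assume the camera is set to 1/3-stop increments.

f/5.6

Scene light: 2/3 stop brighter.
ISO: 250 → 200 → 160 → 125 → 100 — 1 1/3 stops dropped (darker).
Shutter speed: 1/5 → 1/4 → 0.3 → 0.4 → 0.5 → 0.6 → 0.8 → 1 → 1.3 → 1.6 — 3 stops slower (brighter).
Net so far: 2 1/3 stops brighter. Aperture: f/2.5 → f/2.8 → f/3.2 → f/3.5 → f/4 → f/4.5 → f/5 → f/5.6.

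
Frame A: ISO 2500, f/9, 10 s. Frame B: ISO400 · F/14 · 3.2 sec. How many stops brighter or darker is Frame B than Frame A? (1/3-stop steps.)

5 2/3 stops darker

Aperture: f/9 → f/10 → f/11 → f/13 → f/14 — 1 1/3 stops stopped down (darker).
Shutter speed: 10 → 8 → 6 → 5 → 4 → 3.2 — 1 2/3 stops shorter (darker).
ISO: 2500 → 2000 → 1600 → 1250 → 1000 → 800 → 640 → 500 → 400 — 2 2/3 stops dropped (darker).
Net: −1 1/3 −1 2/3 −2 2/3 = −5 2/3 stops.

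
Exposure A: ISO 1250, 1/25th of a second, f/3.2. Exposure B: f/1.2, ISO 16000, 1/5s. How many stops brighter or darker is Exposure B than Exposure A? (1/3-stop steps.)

Aperture: f/3.2 → f/2.8 → f/2.5 → f/2.2 → f/2 → f/1.8 → f/1.6 → f/1.4 → f/1.2 — 2 2/3 stops opened up (brighter).
Shutter speed: 1/25 → 1/20 → 1/15 → 1/13 → 1/10 → 1/8 → 1/6 → 1/5 — 2 1/3 stops slower (brighter).
ISO: 1250 → 1600 → 2000 → 2500 → 3200 → 4000 → 5000 → 6400 → 8000 → 10000 → 12800 → 16000 — 3 2/3 stops raised (brighter).
Net: +2 2/3 +2 1/3 +3 2/3 = +8 2/3 stops.

8 2/3 stops brighter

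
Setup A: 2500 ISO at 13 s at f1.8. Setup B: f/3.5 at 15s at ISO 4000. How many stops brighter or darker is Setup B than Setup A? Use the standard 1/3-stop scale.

Aperture: f/1.8 → f/2 → f/2.2 → f/2.5 → f/2.8 → f/3.2 → f/3.5 — 2 stops smaller aperture (darker).
Shutter speed: 13 → 15 — 1/3 stop slower (brighter).
ISO: 2500 → 3200 → 4000 — 2/3 stop raised (brighter).
Net: −2 +1/3 +2/3 = −1 stop.

1 stop darker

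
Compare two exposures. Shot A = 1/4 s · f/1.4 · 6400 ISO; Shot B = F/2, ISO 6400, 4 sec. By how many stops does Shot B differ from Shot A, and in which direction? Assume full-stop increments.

Aperture: f/1.4 → f/2 — 1 stop stopped down (darker).
Shutter speed: 1/4 → 1/2 → 1 → 2 → 4 — 4 stops longer (brighter).
ISO: unchanged.
Net: −1 +4 = +3 stops.

3 stops brighter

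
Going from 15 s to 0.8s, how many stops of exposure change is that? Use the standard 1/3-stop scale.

4 1/3 stops

15 → 13 → 10 → 8 → 6 → 5 → 4 → 3.2 → 2.5 → 2 → 1.6 → 1.3 → 1 → 0.8 — count the steps: 13 third-stops = 4 1/3 stops.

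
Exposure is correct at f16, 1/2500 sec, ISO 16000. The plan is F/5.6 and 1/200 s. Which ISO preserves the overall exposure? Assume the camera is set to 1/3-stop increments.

ISO 160

Aperture: f/16 → f/14 → f/13 → f/11 → f/10 → f/9 → f/8 → f/7.1 → f/6.3 → f/5.6 — 3 stops opened up (brighter).
Shutter speed: 1/2500 → 1/2000 → 1/1600 → 1/1250 → 1/1000 → 1/800 → 1/640 → 1/500 → 1/400 → 1/320 → 1/250 → 1/200 — 3 2/3 stops longer (brighter).
Net change so far: 6 2/3 stops brighter. Offset with the ISO: 16000 → 12800 → 10000 → 8000 → 6400 → 5000 → 4000 → 3200 → 2500 → 2000 → 1600 → 1250 → 1000 → 800 → 640 → 500 → 400 → 320 → 250 → 200 → 160.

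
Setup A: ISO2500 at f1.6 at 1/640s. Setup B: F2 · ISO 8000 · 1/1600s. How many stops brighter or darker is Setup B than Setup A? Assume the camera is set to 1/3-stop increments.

Aperture: f/1.6 → f/1.8 → f/2 — 2/3 stop smaller aperture (darker).
Shutter speed: 1/640 → 1/800 → 1/1000 → 1/1250 → 1/1600 — 1 1/3 stops shorter (darker).
ISO: 2500 → 3200 → 4000 → 5000 → 6400 → 8000 — 1 2/3 stops higher (brighter).
Net: −2/3 −1 1/3 +1 2/3 = −1/3 stops.

1/3 stop darker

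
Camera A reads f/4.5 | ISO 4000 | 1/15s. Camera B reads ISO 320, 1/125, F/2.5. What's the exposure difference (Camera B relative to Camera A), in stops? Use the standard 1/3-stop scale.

Aperture: f/4.5 → f/4 → f/3.5 → f/3.2 → f/2.8 → f/2.5 — 1 2/3 stops larger aperture (brighter).
Shutter speed: 1/15 → 1/20 → 1/25 → 1/30 → 1/40 → 1/50 → 1/60 → 1/80 → 1/100 → 1/125 — 3 stops faster (darker).
ISO: 4000 → 3200 → 2500 → 2000 → 1600 → 1250 → 1000 → 800 → 640 → 500 → 400 → 320 — 3 2/3 stops dropped (darker).
Net: +1 2/3 −3 −3 2/3 = −5 stops.

5 stops darker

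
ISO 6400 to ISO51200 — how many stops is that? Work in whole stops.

6400 → 12800 → 25600 → 51200 — count the steps: 3 stops.

3 stops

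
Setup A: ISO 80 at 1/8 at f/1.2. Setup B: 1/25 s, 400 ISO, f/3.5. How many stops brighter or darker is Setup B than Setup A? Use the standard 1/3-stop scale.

2 1/3 stops darker

Aperture: f/1.2 → f/1.4 → f/1.6 → f/1.8 → f/2 → f/2.2 → f/2.5 → f/2.8 → f/3.2 → f/3.5 — 3 stops smaller aperture (darker).
Shutter speed: 1/8 → 1/10 → 1/13 → 1/15 → 1/20 → 1/25 — 1 2/3 stops shorter (darker).
ISO: 80 → 100 → 125 → 160 → 200 → 250 → 320 → 400 — 2 1/3 stops raised (brighter).
Net: −3 −1 2/3 +2 1/3 = −2 1/3 stops.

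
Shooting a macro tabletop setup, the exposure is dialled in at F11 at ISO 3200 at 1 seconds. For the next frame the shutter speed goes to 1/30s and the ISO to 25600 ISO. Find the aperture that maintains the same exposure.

f/5.6

Shutter speed: 1 → 1/2 → 1/4 → 1/8 → 1/15 → 1/30 — 5 stops faster (darker).
ISO: 3200 → 6400 → 12800 → 25600 — 3 stops higher (brighter).
Net change so far: 2 stops darker. Offset with the aperture: f/11 → f/8 → f/5.6.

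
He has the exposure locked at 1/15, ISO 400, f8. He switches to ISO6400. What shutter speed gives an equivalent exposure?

1/250s

ISO: 400 → 800 → 1600 → 3200 → 6400 — 4 stops higher (brighter).
Need 4 stops darker from the shutter speed: 1/15 → 1/30 → 1/60 → 1/125 → 1/250.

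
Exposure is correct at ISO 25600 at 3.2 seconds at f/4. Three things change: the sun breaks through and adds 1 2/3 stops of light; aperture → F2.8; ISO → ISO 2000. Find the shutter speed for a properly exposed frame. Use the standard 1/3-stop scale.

Scene light: 1 2/3 stops brighter.
Aperture: f/4 → f/3.5 → f/3.2 → f/2.8 — 1 stop larger aperture (brighter).
ISO: 25600 → 20000 → 16000 → 12800 → 10000 → 8000 → 6400 → 5000 → 4000 → 3200 → 2500 → 2000 — 3 2/3 stops lower (darker).
Net so far: 1 stop darker. Shutter speed: 3.2 → 4 → 5 → 6.

6 s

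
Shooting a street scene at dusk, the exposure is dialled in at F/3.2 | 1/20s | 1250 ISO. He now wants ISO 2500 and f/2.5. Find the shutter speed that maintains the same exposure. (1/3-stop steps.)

1/60s

ISO: 1250 → 1600 → 2000 → 2500 — 1 stop higher (brighter).
Aperture: f/3.2 → f/2.8 → f/2.5 — 2/3 stop larger aperture (brighter).
Net change so far: 1 2/3 stops brighter. Offset with the shutter speed: 1/20 → 1/25 → 1/30 → 1/40 → 1/50 → 1/60.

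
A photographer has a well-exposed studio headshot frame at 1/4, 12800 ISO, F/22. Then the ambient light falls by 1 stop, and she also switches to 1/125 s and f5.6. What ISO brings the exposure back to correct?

ISO 51200

Scene light: 1 stop darker.
Shutter speed: 1/4 → 1/8 → 1/15 → 1/30 → 1/60 → 1/125 — 5 stops shorter (darker).
Aperture: f/22 → f/16 → f/11 → f/8 → f/5.6 — 4 stops wider (brighter).
Net so far: 2 stops darker. ISO: 12800 → 25600 → 51200.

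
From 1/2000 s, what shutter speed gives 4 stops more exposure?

Shutter speed: 1/2000 → 1/1000 → 1/500 → 1/250 → 1/125 — 4 stops longer (brighter).

1/125s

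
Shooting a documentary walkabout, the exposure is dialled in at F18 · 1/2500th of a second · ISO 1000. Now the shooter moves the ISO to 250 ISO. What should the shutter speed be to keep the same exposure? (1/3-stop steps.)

1/640s

ISO: 1000 → 800 → 640 → 500 → 400 → 320 → 250 — 2 stops dropped (darker).
Need 2 stops brighter from the shutter speed: 1/2500 → 1/2000 → 1/1600 → 1/1250 → 1/1000 → 1/800 → 1/640.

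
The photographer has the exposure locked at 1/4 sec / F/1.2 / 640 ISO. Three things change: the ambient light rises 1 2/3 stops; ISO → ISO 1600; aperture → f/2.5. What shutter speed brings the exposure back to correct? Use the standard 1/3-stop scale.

1/8s

Scene light: 1 2/3 stops brighter.
ISO: 640 → 800 → 1000 → 1250 → 1600 — 1 1/3 stops raised (brighter).
Aperture: f/1.2 → f/1.4 → f/1.6 → f/1.8 → f/2 → f/2.2 → f/2.5 — 2 stops narrower (darker).
Net so far: 1 stop brighter. Shutter speed: 1/4 → 1/5 → 1/6 → 1/8.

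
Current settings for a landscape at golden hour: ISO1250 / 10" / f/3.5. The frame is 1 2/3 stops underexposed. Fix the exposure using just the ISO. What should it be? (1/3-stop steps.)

Underexposed by 1 2/3 stops → need 1 2/3 stops brighter.
ISO: 1250 → 1600 → 2000 → 2500 → 3200 → 4000.

ISO 4000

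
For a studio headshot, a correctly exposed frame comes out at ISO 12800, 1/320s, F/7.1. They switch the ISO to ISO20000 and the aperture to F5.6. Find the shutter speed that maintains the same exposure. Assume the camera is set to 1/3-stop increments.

1/800s

ISO: 12800 → 16000 → 20000 — 2/3 stop raised (brighter).
Aperture: f/7.1 → f/6.3 → f/5.6 — 2/3 stop opened up (brighter).
Net change so far: 1 1/3 stops brighter. Offset with the shutter speed: 1/320 → 1/400 → 1/500 → 1/640 → 1/800.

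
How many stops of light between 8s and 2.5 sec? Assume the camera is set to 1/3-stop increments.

8 → 6 → 5 → 4 → 3.2 → 2.5 — count the steps: 5 third-stops = 1 2/3 stops.

1 2/3 stops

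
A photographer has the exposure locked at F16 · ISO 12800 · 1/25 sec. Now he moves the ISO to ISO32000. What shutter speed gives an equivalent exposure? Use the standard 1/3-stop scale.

ISO: 12800 → 16000 → 20000 → 25600 → 32000 — 1 1/3 stops raised (brighter).
Need 1 1/3 stops darker from the shutter speed: 1/25 → 1/30 → 1/40 → 1/50 → 1/60.

1/60s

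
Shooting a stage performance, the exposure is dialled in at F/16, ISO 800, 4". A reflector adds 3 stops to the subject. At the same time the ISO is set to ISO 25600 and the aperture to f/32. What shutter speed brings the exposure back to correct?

1/15s

Scene light: 3 stops brighter.
ISO: 800 → 1600 → 3200 → 6400 → 12800 → 25600 — 5 stops raised (brighter).
Aperture: f/16 → f/22 → f/32 — 2 stops narrower (darker).
Net so far: 6 stops brighter. Shutter speed: 4 → 2 → 1 → 1/2 → 1/4 → 1/8 → 1/15.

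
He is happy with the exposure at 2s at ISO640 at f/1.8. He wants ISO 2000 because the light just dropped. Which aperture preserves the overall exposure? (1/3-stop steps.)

f/3.2

ISO: 640 → 800 → 1000 → 1250 → 1600 → 2000 — 1 2/3 stops higher (brighter).
Need 1 2/3 stops darker from the aperture: f/1.8 → f/2 → f/2.2 → f/2.5 → f/2.8 → f/3.2.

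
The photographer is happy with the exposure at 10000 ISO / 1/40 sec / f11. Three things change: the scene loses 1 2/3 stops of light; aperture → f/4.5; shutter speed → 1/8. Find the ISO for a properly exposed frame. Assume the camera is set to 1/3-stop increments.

Scene light: 1 2/3 stops darker.
Aperture: f/11 → f/10 → f/9 → f/8 → f/7.1 → f/6.3 → f/5.6 → f/5 → f/4.5 — 2 2/3 stops opened up (brighter).
Shutter speed: 1/40 → 1/30 → 1/25 → 1/20 → 1/15 → 1/13 → 1/10 → 1/8 — 2 1/3 stops slower (brighter).
Net so far: 3 1/3 stops brighter. ISO: 10000 → 8000 → 6400 → 5000 → 4000 → 3200 → 2500 → 2000 → 1600 → 1250 → 1000.

ISO 1000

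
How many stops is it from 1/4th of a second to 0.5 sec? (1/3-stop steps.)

1/4 → 0.3 → 0.4 → 0.5 — count the steps: 3 third-stops = 1 stop.

1 stop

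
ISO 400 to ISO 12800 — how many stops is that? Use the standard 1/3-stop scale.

5 stops

400 → 500 → 640 → 800 → 1000 → 1250 → 1600 → 2000 → 2500 → 3200 → 4000 → 5000 → 6400 → 8000 → 10000 → 12800 — count the steps: 15 third-stops = 5 stops.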